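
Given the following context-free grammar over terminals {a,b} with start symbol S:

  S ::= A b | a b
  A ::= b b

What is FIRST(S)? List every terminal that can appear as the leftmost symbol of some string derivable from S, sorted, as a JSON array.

FIRST iteration:
iter 1:
  A via A→b b: +{b}
  S via S→A b: +{b}
  S via S→a b: +{a}
  FIRST(S)={a,b}  FIRST(A)={b}
iter 2: done
  FIRST(S)={a,b}  FIRST(A)={b}

FIRST(S) = ["a", "b"]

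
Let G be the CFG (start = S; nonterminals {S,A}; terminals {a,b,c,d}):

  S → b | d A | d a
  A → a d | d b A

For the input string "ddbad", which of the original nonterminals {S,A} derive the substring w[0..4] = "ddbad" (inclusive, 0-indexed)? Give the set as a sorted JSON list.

Convert to CNF:
  S -> T1 A | T1 T0 | b
  A -> T0 T1 | T1 X3
  T0 -> a
  T1 -> d
  T2 -> b
  X3 -> T2 A

CYK fill, restricted to cells inside w[0..4]:
  T[0,0] 'd' = {T1}  orig:{}
  T[1,1] 'd' = {T1}  orig:{}
  T[2,2] 'b' = {S,T2}  orig:{S}
  T[3,3] 'a' = {T0}  orig:{}
  T[4,4] 'd' = {T1}  orig:{}
  T[0,1] 'dd' = ∅
  T[1,2] 'db' = ∅
  T[2,3] 'ba' = ∅
  T[3,4] 'ad' = {A}
  T[0,2] 'ddb' = ∅
  T[1,3] 'dba' = ∅
  T[2,4] 'bad' = {X3}  orig:{}
  T[0,3] 'ddba' = ∅
  T[1,4] 'dbad' = {A}
  T[0,4] 'ddbad' = {S}

Original NTs in T[0,4] deriving "ddbad": ["S"]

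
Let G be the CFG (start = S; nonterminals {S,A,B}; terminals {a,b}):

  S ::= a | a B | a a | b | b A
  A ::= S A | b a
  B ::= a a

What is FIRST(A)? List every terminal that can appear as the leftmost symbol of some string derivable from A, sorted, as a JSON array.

FIRST iteration:
iter 1:
  A via A→b a: +{b}
  B via B→a a: +{a}
  S via S→a: +{a}
  S via S→b: +{b}
  S: {a,b}  A: {b}  B: {a}
iter 2:
  A via A→S A: +{a}
  S: {a,b}  A: {a,b}  B: {a}
iter 3: done
  S: {a,b}  A: {a,b}  B: {a}

FIRST(A) = ["a", "b"]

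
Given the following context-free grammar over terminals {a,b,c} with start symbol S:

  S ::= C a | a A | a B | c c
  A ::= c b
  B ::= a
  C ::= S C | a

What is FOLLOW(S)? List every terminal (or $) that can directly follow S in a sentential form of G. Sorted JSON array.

FIRST sets, iterate to fixpoint:
round 1:
  A via A→c b: +{c}
  B via B→a: +{a}
  C via C→a: +{a}
  S via S→C a: +{a}
  S via S→c c: +{c}
  FIRST(S)={a,c}  FIRST(A)={c}  FIRST(B)={a}  FIRST(C)={a}
round 2:
  C via C→S C: +{c}
  FIRST(S)={a,c}  FIRST(A)={c}  FIRST(B)={a}  FIRST(C)={a,c}
round 3: — fixpoint
  FIRST(S)={a,c}  FIRST(A)={c}  FIRST(B)={a}  FIRST(C)={a,c}

FOLLOW sets:
FOLLOW(S) := {$}
[1]
  C→S C: FOLLOW(S) ⊇ FIRST(C) = {a,c}; new: +{a,c}
  S→C a: FOLLOW(C) ⊇ FIRST(a) = {a}; new: +{a}
  S→a A: FOLLOW(A) ⊇ FOLLOW(S) ⊇ {$,a,c}; new: +{$,a,c}
  S→a B: FOLLOW(B) ⊇ FOLLOW(S) ⊇ {$,a,c}; new: +{$,a,c}
  S: {$,a,c}  A: {$,a,c}  B: {$,a,c}  C: {a}
[2] (no change)
  S: {$,a,c}  A: {$,a,c}  B: {$,a,c}  C: {a}

FOLLOW(S) = ["$", "a", "c"]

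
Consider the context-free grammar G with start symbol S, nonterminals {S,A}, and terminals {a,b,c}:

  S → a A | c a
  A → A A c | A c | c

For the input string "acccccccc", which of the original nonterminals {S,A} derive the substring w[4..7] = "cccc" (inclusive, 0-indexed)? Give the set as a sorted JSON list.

CNF form of G:
  S -> T0 T1 | T1 A
  A -> A T0 | A X2 | c
  T0 -> c
  T1 -> a
  X2 -> A T0

Fill CYK table bottom-up (cells [i..j] with 4 ≤ i ≤ j ≤ 7 only):
  T[4,4] 'c' = {A,T0}  orig:{A}
  T[5,5] 'c' = {A,T0}  orig:{A}
  T[6,6] 'c' = {A,T0}  orig:{A}
  T[7,7] 'c' = {A,T0}  orig:{A}
  T[4,5] 'cc' = {A,X2}  orig:{A}
  T[5,6] 'cc' = {A,X2}  orig:{A}
  T[6,7] 'cc' = {A,X2}  orig:{A}
  T[4,6] 'ccc' = {A,X2}  orig:{A}
  T[5,7] 'ccc' = {A,X2}  orig:{A}
  T[4,7] 'cccc' = {A,X2}  orig:{A}

Original NTs in T[4,7] deriving "cccc": ["A"]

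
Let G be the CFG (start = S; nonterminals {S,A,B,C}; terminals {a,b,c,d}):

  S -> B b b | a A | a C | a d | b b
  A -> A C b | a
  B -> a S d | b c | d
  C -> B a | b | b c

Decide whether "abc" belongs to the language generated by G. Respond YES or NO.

CNF form of G:
  S -> B X6 | T0 T0 | T1 A | T1 C | T1 T2
  A -> A X4 | a
  B -> T0 T3 | T1 X5 | d
  C -> B T1 | T0 T3 | b
  T0 -> b
  T1 -> a
  T2 -> d
  T3 -> c
  X4 -> C T0
  X5 -> S T2
  X6 -> T0 T0

CYK table (by increasing span):
  T[0,0] 'a' = {A,T1}  orig:{A}
  T[1,1] 'b' = {C,T0}  orig:{C}
  T[2,2] 'c' = {T3}  orig:{}
  T[0,1] 'ab' = {S}
  T[1,2] 'bc' = {B,C}
  T[0,2] 'abc' = {S}

S ∈ T[0,2] ⇒ YES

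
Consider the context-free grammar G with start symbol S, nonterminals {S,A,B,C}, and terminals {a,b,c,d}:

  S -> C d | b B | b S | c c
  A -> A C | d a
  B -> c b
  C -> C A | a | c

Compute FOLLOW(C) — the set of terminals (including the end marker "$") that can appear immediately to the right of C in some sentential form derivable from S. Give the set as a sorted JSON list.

FIRST sets, iterate to fixpoint:
[1]
  A via A→d a: +{d}
  B via B→c b: +{c}
  C via C→a: +{a}
  C via C→c: +{c}
  S via S→C d: +{a,c}
  S via S→b B: +{b}
  FIRST[S]={a,b,c}  FIRST[A]={d}  FIRST[B]={c}  FIRST[C]={a,c}
[2] — fixpoint
  FIRST[S]={a,b,c}  FIRST[A]={d}  FIRST[B]={c}  FIRST[C]={a,c}

FOLLOW sets:
seed FOLLOW(S) with $
round 1:
  A→A C: FOLLOW(A) ⊇ FIRST(C) = {a,c}; new: +{a,c}
  A→A C: FOLLOW(C) ⊇ FOLLOW(A) ⊇ {a,c}; new: +{a,c}
  C→C A: FOLLOW(C) ⊇ FIRST(A) = {d}; new: +{d}
  C→C A: FOLLOW(A) ⊇ FOLLOW(C) ⊇ {a,c,d}; new: +{d}
  S→b B: FOLLOW(B) ⊇ FOLLOW(S) ⊇ {$}; new: +{$}
  S: {$}  A: {a,c,d}  B: {$}  C: {a,c,d}
round 2: (stable)
  S: {$}  A: {a,c,d}  B: {$}  C: {a,c,d}

FOLLOW(C) = ["a", "c", "d"]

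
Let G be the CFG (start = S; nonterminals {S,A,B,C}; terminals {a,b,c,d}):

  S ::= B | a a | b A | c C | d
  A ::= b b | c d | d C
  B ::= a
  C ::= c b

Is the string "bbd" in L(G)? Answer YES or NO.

Convert to CNF:
  S -> T0 A | T1 C | T3 T3 | a | d
  A -> T0 T0 | T1 T2 | T2 C
  B -> a
  C -> T1 T0
  T0 -> b
  T1 -> c
  T2 -> d
  T3 -> a

CYK fill:
  T[0,0] 'b' = {T0}  orig:{}
  T[1,1] 'b' = {T0}  orig:{}
  T[2,2] 'd' = {S,T2}  orig:{S}
  T[0,1] 'bb' = {A}
  T[1,2] 'bd' = ∅
  T[0,2] 'bbd' = ∅

S ∉ T[0,2] ⇒ NO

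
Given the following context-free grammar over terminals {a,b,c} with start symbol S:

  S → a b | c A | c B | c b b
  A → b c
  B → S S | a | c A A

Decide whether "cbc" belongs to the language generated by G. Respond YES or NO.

Convert to CNF:
  S -> T1 A | T1 B | T1 X4 | T2 T0
  A -> T0 T1
  B -> S S | T1 X3 | a
  T0 -> b
  T1 -> c
  T2 -> a
  X3 -> A A
  X4 -> T0 T0

Fill CYK table bottom-up:
  [0..0]={T1}  "c"  orig:{}
  [1..1]={T0}  "b"  orig:{}
  [2..2]={T1}  "c"  orig:{}
  [0..1]=∅  "cb"
  [1..2]={A}  "bc"
  [0..2]={S}  "cbc"

S ∈ T[0,2] ⇒ YES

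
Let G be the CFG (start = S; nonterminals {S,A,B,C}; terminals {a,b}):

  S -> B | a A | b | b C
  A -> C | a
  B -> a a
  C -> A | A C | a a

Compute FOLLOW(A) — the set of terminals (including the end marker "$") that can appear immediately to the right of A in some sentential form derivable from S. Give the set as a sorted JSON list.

FIRST iteration:
[1]
  A via A→a: +{a}
  B via B→a a: +{a}
  C via C→A: +{a}
  S via S→B: +{a}
  S via S→b: +{b}
  S: {a,b}  A: {a}  B: {a}  C: {a}
[2] — fixpoint
  S: {a,b}  A: {a}  B: {a}  C: {a}

Compute FOLLOW by fixpoint:
FOLLOW(S) := {$}
round 1:
  C→A C: FOLLOW(A) ⊇ FIRST(C) = {a}; new: +{a}
  S→B: FOLLOW(B) ⊇ FOLLOW(S) ⊇ {$}; new: +{$}
  S→a A: FOLLOW(A) ⊇ FOLLOW(S) ⊇ {$}; new: +{$}
  S→b C: FOLLOW(C) ⊇ FOLLOW(S) ⊇ {$}; new: +{$}
  FOLLOW[S]={$}  FOLLOW[A]={$,a}  FOLLOW[B]={$}  FOLLOW[C]={$}
round 2:
  A→C: FOLLOW(C) ⊇ FOLLOW(A) ⊇ {$,a}; new: +{a}
  FOLLOW[S]={$}  FOLLOW[A]={$,a}  FOLLOW[B]={$}  FOLLOW[C]={$,a}
round 3: done
  FOLLOW[S]={$}  FOLLOW[A]={$,a}  FOLLOW[B]={$}  FOLLOW[C]={$,a}

FOLLOW(A) = ["$", "a"]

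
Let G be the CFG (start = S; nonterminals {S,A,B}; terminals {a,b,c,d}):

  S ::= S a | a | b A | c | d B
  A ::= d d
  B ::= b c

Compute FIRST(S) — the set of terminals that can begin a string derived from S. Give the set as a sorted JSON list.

FIRST sets, iterate to fixpoint:
round 1:
  A via A→d d: +{d}
  B via B→b c: +{b}
  S via S→a: +{a}
  S via S→b A: +{b}
  S via S→c: +{c}
  S via S→d B: +{d}
  FIRST(S)={a,b,c,d}  FIRST(A)={d}  FIRST(B)={b}
round 2: (no change)
  FIRST(S)={a,b,c,d}  FIRST(A)={d}  FIRST(B)={b}

FIRST(S) = ["a", "b", "c", "d"]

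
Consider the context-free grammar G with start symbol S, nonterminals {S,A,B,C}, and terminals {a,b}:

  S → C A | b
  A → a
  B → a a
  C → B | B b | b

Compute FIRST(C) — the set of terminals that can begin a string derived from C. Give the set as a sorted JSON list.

FIRST sets, iterate to fixpoint:
pass 1:
  A via A→a: +{a}
  B via B→a a: +{a}
  C via C→B: +{a}
  C via C→b: +{b}
  S via S→C A: +{a,b}
  FIRST(S)={a,b}  FIRST(A)={a}  FIRST(B)={a}  FIRST(C)={a,b}
pass 2: done
  FIRST(S)={a,b}  FIRST(A)={a}  FIRST(B)={a}  FIRST(C)={a,b}

FIRST(C) = ["a", "b"]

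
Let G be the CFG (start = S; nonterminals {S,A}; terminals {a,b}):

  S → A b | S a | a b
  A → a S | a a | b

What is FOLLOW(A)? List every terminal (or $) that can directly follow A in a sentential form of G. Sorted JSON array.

FIRST iteration:
iter 1:
  A via A→a S: +{a}
  A via A→b: +{b}
  S via S→A b: +{a,b}
  FIRST(S)={a,b}  FIRST(A)={a,b}
iter 2: (stable)
  FIRST(S)={a,b}  FIRST(A)={a,b}

FOLLOW iteration:
FOLLOW(S) := {$}
round 1:
  S→A b: FOLLOW(A) ⊇ FIRST(b) = {b}; new: +{b}
  S→S a: FOLLOW(S) ⊇ FIRST(a) = {a}; new: +{a}
  FOLLOW[S]={$,a}  FOLLOW[A]={b}
round 2:
  A→a S: FOLLOW(S) ⊇ FOLLOW(A) ⊇ {b}; new: +{b}
  FOLLOW[S]={$,a,b}  FOLLOW[A]={b}
round 3: (no change)
  FOLLOW[S]={$,a,b}  FOLLOW[A]={b}

FOLLOW(A) = ["b"]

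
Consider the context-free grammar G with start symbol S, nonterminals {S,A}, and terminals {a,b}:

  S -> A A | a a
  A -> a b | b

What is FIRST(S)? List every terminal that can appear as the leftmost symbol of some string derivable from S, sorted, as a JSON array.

Compute FIRST by fixpoint:
round 1:
  A via A→a b: +{a}
  A via A→b: +{b}
  S via S→A A: +{a,b}
  FIRST(S)={a,b}  FIRST(A)={a,b}
round 2: (stable)
  FIRST(S)={a,b}  FIRST(A)={a,b}

FIRST(S) = ["a", "b"]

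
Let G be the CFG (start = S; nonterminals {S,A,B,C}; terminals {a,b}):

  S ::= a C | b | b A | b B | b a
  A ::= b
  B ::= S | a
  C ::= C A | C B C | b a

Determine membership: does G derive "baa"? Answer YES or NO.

Convert to CNF:
  S -> T0 C | T1 A | T1 B | T1 T0 | b
  A -> b
  B -> T0 C | T1 A | T1 B | T1 T0 | a | b
  C -> C A | C X2 | T1 T0
  T0 -> a
  T1 -> b
  X2 -> B C

CYK fill:
  T[0,0] 'b' = {A,B,S,T1}  orig:{A,B,S}
  T[1,1] 'a' = {B,T0}  orig:{B}
  T[2,2] 'a' = {B,T0}  orig:{B}
  T[0,1] 'ba' = {B,C,S}
  T[1,2] 'aa' = ∅
  T[0,2] 'baa' = ∅

S ∉ T[0,2] ⇒ NO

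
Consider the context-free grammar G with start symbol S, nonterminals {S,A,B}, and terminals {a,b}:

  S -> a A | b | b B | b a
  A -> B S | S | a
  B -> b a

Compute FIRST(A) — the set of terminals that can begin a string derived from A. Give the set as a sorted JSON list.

FIRST iteration:
round 1:
  A via A→a: +{a}
  B via B→b a: +{b}
  S via S→a A: +{a}
  S via S→b: +{b}
  S: {a,b}  A: {a}  B: {b}
round 2:
  A via A→B S: +{b}
  S: {a,b}  A: {a,b}  B: {b}
round 3: (stable)
  S: {a,b}  A: {a,b}  B: {b}

FIRST(A) = ["a", "b"]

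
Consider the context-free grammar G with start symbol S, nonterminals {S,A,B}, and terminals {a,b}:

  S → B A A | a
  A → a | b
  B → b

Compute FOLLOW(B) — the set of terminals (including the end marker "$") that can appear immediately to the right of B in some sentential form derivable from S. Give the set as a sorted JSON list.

FIRST sets, iterate to fixpoint:
pass 1:
  A via A→a: +{a}
  A via A→b: +{b}
  B via B→b: +{b}
  S via S→B A A: +{b}
  S via S→a: +{a}
  FIRST[S]={a,b}  FIRST[A]={a,b}  FIRST[B]={b}
pass 2: done
  FIRST[S]={a,b}  FIRST[A]={a,b}  FIRST[B]={b}

FOLLOW sets:
seed FOLLOW(S) with $
[1]
  S→B A A: FOLLOW(B) ⊇ FIRST(A) = {a,b}; new: +{a,b}
  S→B A A: FOLLOW(A) ⊇ FIRST(A) = {a,b}; new: +{a,b}
  S→B A A: FOLLOW(A) ⊇ FOLLOW(S) ⊇ {$}; new: +{$}
  FOLLOW[S]={$}  FOLLOW[A]={$,a,b}  FOLLOW[B]={a,b}
[2] (no change)
  FOLLOW[S]={$}  FOLLOW[A]={$,a,b}  FOLLOW[B]={a,b}

FOLLOW(B) = ["a", "b"]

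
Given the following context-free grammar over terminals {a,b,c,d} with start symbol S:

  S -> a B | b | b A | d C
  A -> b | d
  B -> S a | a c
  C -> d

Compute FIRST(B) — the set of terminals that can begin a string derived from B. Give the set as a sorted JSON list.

Compute FIRST by fixpoint:
pass 1:
  A via A→b: +{b}
  A via A→d: +{d}
  B via B→a c: +{a}
  C via C→d: +{d}
  S via S→a B: +{a}
  S via S→b: +{b}
  S via S→d C: +{d}
  FIRST[S]={a,b,d}  FIRST[A]={b,d}  FIRST[B]={a}  FIRST[C]={d}
pass 2:
  B via B→S a: +{b,d}
  FIRST[S]={a,b,d}  FIRST[A]={b,d}  FIRST[B]={a,b,d}  FIRST[C]={d}
pass 3: done
  FIRST[S]={a,b,d}  FIRST[A]={b,d}  FIRST[B]={a,b,d}  FIRST[C]={d}

FIRST(B) = ["a", "b", "d"]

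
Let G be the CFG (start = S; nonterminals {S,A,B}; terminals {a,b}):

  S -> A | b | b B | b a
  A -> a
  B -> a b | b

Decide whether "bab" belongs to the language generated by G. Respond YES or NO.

CNF form of G:
  S -> T1 B | T1 T0 | a | b
  A -> a
  B -> T0 T1 | b
  T0 -> a
  T1 -> b

CYK table (by increasing span):
  [0..0]={B,S,T1}  "b"  orig:{B,S}
  [1..1]={A,S,T0}  "a"  orig:{A,S}
  [2..2]={B,S,T1}  "b"  orig:{B,S}
  [0..1]={S}  "ba"
  [1..2]={B}  "ab"
  [0..2]={S}  "bab"

S ∈ T[0,2] ⇒ YES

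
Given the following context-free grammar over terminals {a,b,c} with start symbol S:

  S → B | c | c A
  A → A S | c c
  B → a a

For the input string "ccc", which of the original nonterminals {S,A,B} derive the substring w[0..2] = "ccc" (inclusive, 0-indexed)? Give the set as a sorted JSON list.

CNF form of G:
  S -> T0 A | T1 T1 | c
  A -> A S | T0 T0
  B -> T1 T1
  T0 -> c
  T1 -> a

CYK table (by increasing span) — only the sub-triangle for w[0..2]:
  T[0,0] 'c' = {S,T0}  orig:{S}
  T[1,1] 'c' = {S,T0}  orig:{S}
  T[2,2] 'c' = {S,T0}  orig:{S}
  T[0,1] 'cc' = {A}
  T[1,2] 'cc' = {A}
  T[0,2] 'ccc' = {A,S}

Original NTs in T[0,2] deriving "ccc": ["A", "S"]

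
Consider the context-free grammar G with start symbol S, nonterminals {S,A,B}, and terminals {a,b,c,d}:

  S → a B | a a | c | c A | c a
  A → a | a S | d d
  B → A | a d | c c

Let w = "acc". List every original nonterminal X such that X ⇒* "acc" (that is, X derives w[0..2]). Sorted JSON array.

CNF form of G:
  S -> T0 B | T0 T0 | T2 A | T2 T0 | c
  A -> T0 S | T1 T1 | a
  B -> T0 S | T0 T1 | T1 T1 | T2 T2 | a
  T0 -> a
  T1 -> d
  T2 -> c

CYK table (by increasing span), restricted to cells inside w[0..2]:
  [0..0]={A,B,T0}  "a"  orig:{A,B}
  [1..1]={S,T2}  "c"  orig:{S}
  [2..2]={S,T2}  "c"  orig:{S}
  [0..1]={A,B}  "ac"
  [1..2]={B}  "cc"
  [0..2]={S}  "acc"

Original NTs in T[0,2] deriving "acc": ["S"]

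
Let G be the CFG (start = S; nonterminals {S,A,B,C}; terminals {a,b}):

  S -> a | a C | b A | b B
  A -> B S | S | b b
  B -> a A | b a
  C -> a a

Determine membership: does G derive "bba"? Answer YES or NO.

Convert to CNF:
  S -> T0 C | T1 A | T1 B | a
  A -> B S | T0 C | T1 A | T1 B | T1 T1 | a
  B -> T0 A | T1 T0
  C -> T0 T0
  T0 -> a
  T1 -> b

CYK fill:
  T[0,0] 'b' = {T1}  orig:{}
  T[1,1] 'b' = {T1}  orig:{}
  T[2,2] 'a' = {A,S,T0}  orig:{A,S}
  T[0,1] 'bb' = {A}
  T[1,2] 'ba' = {A,B,S}
  T[0,2] 'bba' = {A,S}

S ∈ T[0,2] ⇒ YES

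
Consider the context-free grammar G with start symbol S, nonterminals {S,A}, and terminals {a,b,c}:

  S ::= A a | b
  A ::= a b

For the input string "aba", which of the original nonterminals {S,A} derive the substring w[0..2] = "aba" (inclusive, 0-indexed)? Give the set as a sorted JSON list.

CNF form of G:
  S -> A T0 | b
  A -> T0 T1
  T0 -> a
  T1 -> b

CYK table (by increasing span) — only the sub-triangle for w[0..2]:
  cell(0,0) a: {T0}  orig:{}
  cell(1,1) b: {S,T1}  orig:{S}
  cell(2,2) a: {T0}  orig:{}
  cell(0,1) ab: {A}
  cell(1,2) ba: ∅
  cell(0,2) aba: {S}

Original NTs in T[0,2] deriving "aba": ["S"]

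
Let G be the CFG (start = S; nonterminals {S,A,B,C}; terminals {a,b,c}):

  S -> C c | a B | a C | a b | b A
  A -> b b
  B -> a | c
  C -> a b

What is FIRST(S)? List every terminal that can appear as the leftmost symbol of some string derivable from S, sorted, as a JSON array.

FIRST sets, iterate to fixpoint:
[1]
  A via A→b b: +{b}
  B via B→a: +{a}
  B via B→c: +{c}
  C via C→a b: +{a}
  S via S→C c: +{a}
  S via S→b A: +{b}
  FIRST[S]={a,b}  FIRST[A]={b}  FIRST[B]={a,c}  FIRST[C]={a}
[2] done
  FIRST[S]={a,b}  FIRST[A]={b}  FIRST[B]={a,c}  FIRST[C]={a}

FIRST(S) = ["a", "b"]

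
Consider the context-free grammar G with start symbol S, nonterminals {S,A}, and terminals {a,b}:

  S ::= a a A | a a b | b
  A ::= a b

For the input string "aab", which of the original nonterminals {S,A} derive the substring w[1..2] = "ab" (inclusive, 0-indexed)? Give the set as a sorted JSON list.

Convert to CNF:
  S -> T0 X2 | T0 X3 | b
  A -> T0 T1
  T0 -> a
  T1 -> b
  X2 -> T0 A
  X3 -> T0 T1

CYK fill — only the sub-triangle for w[1..2]:
  T[1,1] 'a' = {T0}  orig:{}
  T[2,2] 'b' = {S,T1}  orig:{S}
  T[1,2] 'ab' = {A,X3}  orig:{A}

Original NTs in T[1,2] deriving "ab": ["A"]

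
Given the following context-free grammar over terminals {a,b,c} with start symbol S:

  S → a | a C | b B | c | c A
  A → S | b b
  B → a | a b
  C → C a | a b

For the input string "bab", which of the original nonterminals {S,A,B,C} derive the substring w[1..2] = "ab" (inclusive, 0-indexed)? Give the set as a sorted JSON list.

Convert to CNF:
  S -> T0 C | T1 B | T2 A | a | c
  A -> T0 C | T1 B | T1 T1 | T2 A | a | c
  B -> T0 T1 | a
  C -> C T0 | T0 T1
  T0 -> a
  T1 -> b
  T2 -> c

Fill CYK table bottom-up — only the sub-triangle for w[1..2]:
  cell(1,1) a: {A,B,S,T0}  orig:{A,B,S}
  cell(2,2) b: {T1}  orig:{}
  cell(1,2) ab: {B,C}

Original NTs in T[1,2] deriving "ab": ["B", "C"]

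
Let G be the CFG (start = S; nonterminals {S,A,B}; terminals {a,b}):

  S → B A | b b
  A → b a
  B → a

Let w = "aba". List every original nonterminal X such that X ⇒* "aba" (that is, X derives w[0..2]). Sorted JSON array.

Convert to CNF:
  S -> B A | T0 T0
  A -> T0 T1
  B -> a
  T0 -> b
  T1 -> a

Fill CYK table bottom-up (cells [i..j] with 0 ≤ i ≤ j ≤ 2 only):
  T[0,0] 'a' = {B,T1}  orig:{B}
  T[1,1] 'b' = {T0}  orig:{}
  T[2,2] 'a' = {B,T1}  orig:{B}
  T[0,1] 'ab' = ∅
  T[1,2] 'ba' = {A}
  T[0,2] 'aba' = {S}

Original NTs in T[0,2] deriving "aba": ["S"]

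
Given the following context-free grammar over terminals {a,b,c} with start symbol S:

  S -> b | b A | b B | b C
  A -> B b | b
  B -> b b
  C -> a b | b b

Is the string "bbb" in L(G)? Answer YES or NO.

CNF form of G:
  S -> T0 A | T0 B | T0 C | b
  A -> B T0 | b
  B -> T0 T0
  C -> T0 T0 | T1 T0
  T0 -> b
  T1 -> a

CYK table (by increasing span):
  cell(0,0) b: {A,S,T0}  orig:{A,S}
  cell(1,1) b: {A,S,T0}  orig:{A,S}
  cell(2,2) b: {A,S,T0}  orig:{A,S}
  cell(0,1) bb: {B,C,S}
  cell(1,2) bb: {B,C,S}
  cell(0,2) bbb: {A,S}

S ∈ T[0,2] ⇒ YES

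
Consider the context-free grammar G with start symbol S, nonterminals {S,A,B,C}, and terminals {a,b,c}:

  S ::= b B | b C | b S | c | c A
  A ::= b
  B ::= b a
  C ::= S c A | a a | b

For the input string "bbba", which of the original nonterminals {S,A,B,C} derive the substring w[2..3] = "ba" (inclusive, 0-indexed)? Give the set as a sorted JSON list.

CNF form of G:
  S -> T0 B | T0 C | T0 S | T2 A | c
  A -> b
  B -> T0 T1
  C -> S X3 | T1 T1 | b
  T0 -> b
  T1 -> a
  T2 -> c
  X3 -> T2 A

Fill CYK table bottom-up — only the sub-triangle for w[2..3]:
  cell(2,2) b: {A,C,T0}  orig:{A,C}
  cell(3,3) a: {T1}  orig:{}
  cell(2,3) ba: {B}

Original NTs in T[2,3] deriving "ba": ["B"]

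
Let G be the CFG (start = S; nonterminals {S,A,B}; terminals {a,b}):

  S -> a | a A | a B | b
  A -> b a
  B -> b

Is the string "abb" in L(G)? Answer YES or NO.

CNF form of G:
  S -> T1 A | T1 B | a | b
  A -> T0 T1
  B -> b
  T0 -> b
  T1 -> a

CYK table (by increasing span):
  [0..0]={S,T1}  "a"  orig:{S}
  [1..1]={B,S,T0}  "b"  orig:{B,S}
  [2..2]={B,S,T0}  "b"  orig:{B,S}
  [0..1]={S}  "ab"
  [1..2]=∅  "bb"
  [0..2]=∅  "abb"

S ∉ T[0,2] ⇒ NO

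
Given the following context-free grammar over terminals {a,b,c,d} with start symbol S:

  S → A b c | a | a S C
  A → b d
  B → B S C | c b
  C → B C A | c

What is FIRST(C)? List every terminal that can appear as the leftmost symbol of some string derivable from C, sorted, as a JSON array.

Compute FIRST by fixpoint:
pass 1:
  A via A→b d: +{b}
  B via B→c b: +{c}
  C via C→B C A: +{c}
  S via S→A b c: +{b}
  S via S→a: +{a}
  FIRST[S]={a,b}  FIRST[A]={b}  FIRST[B]={c}  FIRST[C]={c}
pass 2: done
  FIRST[S]={a,b}  FIRST[A]={b}  FIRST[B]={c}  FIRST[C]={c}

FIRST(C) = ["c"]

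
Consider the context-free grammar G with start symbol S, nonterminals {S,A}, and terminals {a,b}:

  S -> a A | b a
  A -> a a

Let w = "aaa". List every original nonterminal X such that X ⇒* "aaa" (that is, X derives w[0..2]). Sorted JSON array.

CNF form of G:
  S -> T0 A | T1 T0
  A -> T0 T0
  T0 -> a
  T1 -> b

Fill CYK table bottom-up — only the sub-triangle for w[0..2]:
  T[0,0] 'a' = {T0}  orig:{}
  T[1,1] 'a' = {T0}  orig:{}
  T[2,2] 'a' = {T0}  orig:{}
  T[0,1] 'aa' = {A}
  T[1,2] 'aa' = {A}
  T[0,2] 'aaa' = {S}

Original NTs in T[0,2] deriving "aaa": ["S"]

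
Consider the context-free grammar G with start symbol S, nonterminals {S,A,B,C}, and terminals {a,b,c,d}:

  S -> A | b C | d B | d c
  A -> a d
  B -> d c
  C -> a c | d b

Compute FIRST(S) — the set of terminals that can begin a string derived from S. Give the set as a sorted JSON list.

FIRST iteration:
iter 1:
  A via A→a d: +{a}
  B via B→d c: +{d}
  C via C→a c: +{a}
  C via C→d b: +{d}
  S via S→A: +{a}
  S via S→b C: +{b}
  S via S→d B: +{d}
  S: {a,b,d}  A: {a}  B: {d}  C: {a,d}
iter 2: — fixpoint
  S: {a,b,d}  A: {a}  B: {d}  C: {a,d}

FIRST(S) = ["a", "b", "d"]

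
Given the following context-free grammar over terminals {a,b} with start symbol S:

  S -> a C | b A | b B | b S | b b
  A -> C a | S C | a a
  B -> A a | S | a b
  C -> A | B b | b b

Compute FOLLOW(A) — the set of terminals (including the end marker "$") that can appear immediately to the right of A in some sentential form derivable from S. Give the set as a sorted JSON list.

FIRST sets, iterate to fixpoint:
pass 1:
  A via A→a a: +{a}
  B via B→A a: +{a}
  C via C→A: +{a}
  C via C→b b: +{b}
  S via S→a C: +{a}
  S via S→b A: +{b}
  FIRST(S)={a,b}  FIRST(A)={a}  FIRST(B)={a}  FIRST(C)={a,b}
pass 2:
  A via A→C a: +{b}
  B via B→A a: +{b}
  FIRST(S)={a,b}  FIRST(A)={a,b}  FIRST(B)={a,b}  FIRST(C)={a,b}
pass 3: — fixpoint
  FIRST(S)={a,b}  FIRST(A)={a,b}  FIRST(B)={a,b}  FIRST(C)={a,b}

FOLLOW sets:
seed FOLLOW(S) with $
round 1:
  A→C a: FOLLOW(C) ⊇ FIRST(a) = {a}; new: +{a}
  A→S C: FOLLOW(S) ⊇ FIRST(C) = {a,b}; new: +{a,b}
  B→A a: FOLLOW(A) ⊇ FIRST(a) = {a}; new: +{a}
  C→B b: FOLLOW(B) ⊇ FIRST(b) = {b}; new: +{b}
  S→a C: FOLLOW(C) ⊇ FOLLOW(S) ⊇ {$,a,b}; new: +{$,b}
  S→b A: FOLLOW(A) ⊇ FOLLOW(S) ⊇ {$,a,b}; new: +{$,b}
  S→b B: FOLLOW(B) ⊇ FOLLOW(S) ⊇ {$,a,b}; new: +{$,a}
  FOLLOW[S]={$,a,b}  FOLLOW[A]={$,a,b}  FOLLOW[B]={$,a,b}  FOLLOW[C]={$,a,b}
round 2: done
  FOLLOW[S]={$,a,b}  FOLLOW[A]={$,a,b}  FOLLOW[B]={$,a,b}  FOLLOW[C]={$,a,b}

FOLLOW(A) = ["$", "a", "b"]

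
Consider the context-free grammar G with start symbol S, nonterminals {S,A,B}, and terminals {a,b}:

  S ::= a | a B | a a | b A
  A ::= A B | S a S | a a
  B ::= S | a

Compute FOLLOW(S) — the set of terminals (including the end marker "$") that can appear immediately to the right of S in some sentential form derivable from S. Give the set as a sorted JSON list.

FIRST iteration:
iter 1:
  A via A→a a: +{a}
  B via B→a: +{a}
  S via S→a: +{a}
  S via S→b A: +{b}
  FIRST(S)={a,b}  FIRST(A)={a}  FIRST(B)={a}
iter 2:
  A via A→S a S: +{b}
  B via B→S: +{b}
  FIRST(S)={a,b}  FIRST(A)={a,b}  FIRST(B)={a,b}
iter 3: (no change)
  FIRST(S)={a,b}  FIRST(A)={a,b}  FIRST(B)={a,b}

FOLLOW sets:
seed FOLLOW(S) with $
pass 1:
  A→A B: FOLLOW(A) ⊇ FIRST(B) = {a,b}; new: +{a,b}
  A→A B: FOLLOW(B) ⊇ FOLLOW(A) ⊇ {a,b}; new: +{a,b}
  A→S a S: FOLLOW(S) ⊇ FIRST(a) = {a}; new: +{a}
  A→S a S: FOLLOW(S) ⊇ FOLLOW(A) ⊇ {a,b}; new: +{b}
  S→a B: FOLLOW(B) ⊇ FOLLOW(S) ⊇ {$,a,b}; new: +{$}
  S→b A: FOLLOW(A) ⊇ FOLLOW(S) ⊇ {$,a,b}; new: +{$}
  FOLLOW(S)={$,a,b}  FOLLOW(A)={$,a,b}  FOLLOW(B)={$,a,b}
pass 2: — fixpoint
  FOLLOW(S)={$,a,b}  FOLLOW(A)={$,a,b}  FOLLOW(B)={$,a,b}

FOLLOW(S) = ["$", "a", "b"]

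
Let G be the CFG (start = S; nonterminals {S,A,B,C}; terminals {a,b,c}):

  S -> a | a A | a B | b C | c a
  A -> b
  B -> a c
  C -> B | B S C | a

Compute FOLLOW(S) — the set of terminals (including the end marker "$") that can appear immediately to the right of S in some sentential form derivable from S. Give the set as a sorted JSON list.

FIRST iteration:
round 1:
  A via A→b: +{b}
  B via B→a c: +{a}
  C via C→B: +{a}
  S via S→a: +{a}
  S via S→b C: +{b}
  S via S→c a: +{c}
  S: {a,b,c}  A: {b}  B: {a}  C: {a}
round 2: done
  S: {a,b,c}  A: {b}  B: {a}  C: {a}

FOLLOW sets:
seed FOLLOW(S) with $
round 1:
  C→B S C: FOLLOW(B) ⊇ FIRST(S) = {a,b,c}; new: +{a,b,c}
  C→B S C: FOLLOW(S) ⊇ FIRST(C) = {a}; new: +{a}
  S→a A: FOLLOW(A) ⊇ FOLLOW(S) ⊇ {$,a}; new: +{$,a}
  S→a B: FOLLOW(B) ⊇ FOLLOW(S) ⊇ {$,a}; new: +{$}
  S→b C: FOLLOW(C) ⊇ FOLLOW(S) ⊇ {$,a}; new: +{$,a}
  FOLLOW(S)={$,a}  FOLLOW(A)={$,a}  FOLLOW(B)={$,a,b,c}  FOLLOW(C)={$,a}
round 2: done
  FOLLOW(S)={$,a}  FOLLOW(A)={$,a}  FOLLOW(B)={$,a,b,c}  FOLLOW(C)={$,a}

FOLLOW(S) = ["$", "a"]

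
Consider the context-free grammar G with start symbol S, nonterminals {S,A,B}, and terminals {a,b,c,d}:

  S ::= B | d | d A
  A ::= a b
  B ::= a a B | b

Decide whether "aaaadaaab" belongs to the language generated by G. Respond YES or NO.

Convert to CNF:
  S -> T0 X4 | T2 A | b | d
  A -> T0 T1
  B -> T0 X3 | b
  T0 -> a
  T1 -> b
  T2 -> d
  X3 -> T0 B
  X4 -> T0 B

CYK table (by increasing span):
  [0..0]={T0}  "a"  orig:{}
  [1..1]={T0}  "a"  orig:{}
  [2..2]={T0}  "a"  orig:{}
  [3..3]={T0}  "a"  orig:{}
  [4..4]={S,T2}  "d"  orig:{S}
  [5..5]={T0}  "a"  orig:{}
  [6..6]={T0}  "a"  orig:{}
  [7..7]={T0}  "a"  orig:{}
  [8..8]={B,S,T1}  "b"  orig:{B,S}
  [0..1]=∅  "aa"
  [1..2]=∅  "aa"
  [2..3]=∅  "aa"
  [3..4]=∅  "ad"
  [4..5]=∅  "da"
  [5..6]=∅  "aa"
  [6..7]=∅  "aa"
  [7..8]={A,X3,X4}  "ab"  orig:{A}
  [0..2]=∅  "aaa"
  [1..3]=∅  "aaa"
  [2..4]=∅  "aad"
  [3..5]=∅  "ada"
  [4..6]=∅  "daa"
  [5..7]=∅  "aaa"
  [6..8]={B,S}  "aab"
  [0..3]=∅  "aaaa"
  [1..4]=∅  "aaad"
  [2..5]=∅  "aada"
  [3..6]=∅  "adaa"
  [4..7]=∅  "daaa"
  [5..8]={X3,X4}  "aaab"  orig:{}
  [0..4]=∅  "aaaad"
  [1..5]=∅  "aaada"
  [2..6]=∅  "aadaa"
  [3..7]=∅  "adaaa"
  [4..8]=∅  "daaab"
  [0..5]=∅  "aaaada"
  [1..6]=∅  "aaadaa"
  [2..7]=∅  "aadaaa"
  [3..8]=∅  "adaaab"
  [0..6]=∅  "aaaadaa"
  [1..7]=∅  "aaadaaa"
  [2..8]=∅  "aadaaab"
  [0..7]=∅  "aaaadaaa"
  [1..8]=∅  "aaadaaab"
  [0..8]=∅  "aaaadaaab"

S ∉ T[0,8] ⇒ NO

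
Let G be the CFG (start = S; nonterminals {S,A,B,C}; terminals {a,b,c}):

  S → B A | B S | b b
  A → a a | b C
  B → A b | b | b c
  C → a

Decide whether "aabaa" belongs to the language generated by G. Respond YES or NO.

CNF form of G:
  S -> B A | B S | T1 T1
  A -> T0 T0 | T1 C
  B -> A T1 | T1 T2 | b
  C -> a
  T0 -> a
  T1 -> b
  T2 -> c

CYK table (by increasing span):
  cell(0,0) a: {C,T0}  orig:{C}
  cell(1,1) a: {C,T0}  orig:{C}
  cell(2,2) b: {B,T1}  orig:{B}
  cell(3,3) a: {C,T0}  orig:{C}
  cell(4,4) a: {C,T0}  orig:{C}
  cell(0,1) aa: {A}
  cell(1,2) ab: ∅
  cell(2,3) ba: {A}
  cell(3,4) aa: {A}
  cell(0,2) aab: {B}
  cell(1,3) aba: ∅
  cell(2,4) baa: {S}
  cell(0,3) aaba: ∅
  cell(1,4) abaa: ∅
  cell(0,4) aabaa: {S}

S ∈ T[0,4] ⇒ YES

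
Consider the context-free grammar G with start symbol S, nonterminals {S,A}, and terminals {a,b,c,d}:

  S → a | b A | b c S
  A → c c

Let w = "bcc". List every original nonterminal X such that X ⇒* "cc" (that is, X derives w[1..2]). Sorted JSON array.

Convert to CNF:
  S -> T1 A | T1 X2 | a
  A -> T0 T0
  T0 -> c
  T1 -> b
  X2 -> T0 S

CYK table (by increasing span), restricted to cells inside w[1..2]:
  [1..1]={T0}  "c"  orig:{}
  [2..2]={T0}  "c"  orig:{}
  [1..2]={A}  "cc"

Original NTs in T[1,2] deriving "cc": ["A"]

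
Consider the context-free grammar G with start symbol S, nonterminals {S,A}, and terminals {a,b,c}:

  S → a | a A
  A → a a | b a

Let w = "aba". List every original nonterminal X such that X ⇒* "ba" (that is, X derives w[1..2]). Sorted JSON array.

Convert to CNF:
  S -> T0 A | a
  A -> T0 T0 | T1 T0
  T0 -> a
  T1 -> b

CYK table (by increasing span) (cells [i..j] with 1 ≤ i ≤ j ≤ 2 only):
  cell(1,1) b: {T1}  orig:{}
  cell(2,2) a: {S,T0}  orig:{S}
  cell(1,2) ba: {A}

Original NTs in T[1,2] deriving "ba": ["A"]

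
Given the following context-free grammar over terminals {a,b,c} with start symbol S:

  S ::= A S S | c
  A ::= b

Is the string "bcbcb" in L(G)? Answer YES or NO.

Convert to CNF:
  S -> A X0 | c
  A -> b
  X0 -> S S

CYK table (by increasing span):
  T[0,0] 'b' = {A}
  T[1,1] 'c' = {S}
  T[2,2] 'b' = {A}
  T[3,3] 'c' = {S}
  T[4,4] 'b' = {A}
  T[0,1] 'bc' = ∅
  T[1,2] 'cb' = ∅
  T[2,3] 'bc' = ∅
  T[3,4] 'cb' = ∅
  T[0,2] 'bcb' = ∅
  T[1,3] 'cbc' = ∅
  T[2,4] 'bcb' = ∅
  T[0,3] 'bcbc' = ∅
  T[1,4] 'cbcb' = ∅
  T[0,4] 'bcbcb' = ∅

S ∉ T[0,4] ⇒ NO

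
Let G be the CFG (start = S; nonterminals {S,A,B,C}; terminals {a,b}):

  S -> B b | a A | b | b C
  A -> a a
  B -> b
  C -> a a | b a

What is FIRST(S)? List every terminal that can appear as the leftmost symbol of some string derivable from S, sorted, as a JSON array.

FIRST iteration:
[1]
  A via A→a a: +{a}
  B via B→b: +{b}
  C via C→a a: +{a}
  C via C→b a: +{b}
  S via S→B b: +{b}
  S via S→a A: +{a}
  FIRST(S)={a,b}  FIRST(A)={a}  FIRST(B)={b}  FIRST(C)={a,b}
[2] done
  FIRST(S)={a,b}  FIRST(A)={a}  FIRST(B)={b}  FIRST(C)={a,b}

FIRST(S) = ["a", "b"]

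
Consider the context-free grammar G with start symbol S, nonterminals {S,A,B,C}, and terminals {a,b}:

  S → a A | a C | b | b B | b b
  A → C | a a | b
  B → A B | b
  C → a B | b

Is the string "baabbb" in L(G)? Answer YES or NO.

Convert to CNF:
  S -> T0 A | T0 C | T1 B | T1 T1 | b
  A -> T0 B | T0 T0 | b
  B -> A B | b
  C -> T0 B | b
  T0 -> a
  T1 -> b

CYK fill:
  cell(0,0) b: {A,B,C,S,T1}  orig:{A,B,C,S}
  cell(1,1) a: {T0}  orig:{}
  cell(2,2) a: {T0}  orig:{}
  cell(3,3) b: {A,B,C,S,T1}  orig:{A,B,C,S}
  cell(4,4) b: {A,B,C,S,T1}  orig:{A,B,C,S}
  cell(5,5) b: {A,B,C,S,T1}  orig:{A,B,C,S}
  cell(0,1) ba: ∅
  cell(1,2) aa: {A}
  cell(2,3) ab: {A,C,S}
  cell(3,4) bb: {B,S}
  cell(4,5) bb: {B,S}
  cell(0,2) baa: ∅
  cell(1,3) aab: {B,S}
  cell(2,4) abb: {A,B,C}
  cell(3,5) bbb: {B,S}
  cell(0,3) baab: {B,S}
  cell(1,4) aabb: {A,B,C,S}
  cell(2,5) abbb: {A,B,C}
  cell(0,4) baabb: {B,S}
  cell(1,5) aabbb: {A,B,C,S}
  cell(0,5) baabbb: {B,S}

S ∈ T[0,5] ⇒ YES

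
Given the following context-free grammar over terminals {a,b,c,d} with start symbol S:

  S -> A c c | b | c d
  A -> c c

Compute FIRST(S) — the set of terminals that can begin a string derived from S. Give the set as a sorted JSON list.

Compute FIRST by fixpoint:
round 1:
  A via A→c c: +{c}
  S via S→A c c: +{c}
  S via S→b: +{b}
  S: {b,c}  A: {c}
round 2: (no change)
  S: {b,c}  A: {c}

FIRST(S) = ["b", "c"]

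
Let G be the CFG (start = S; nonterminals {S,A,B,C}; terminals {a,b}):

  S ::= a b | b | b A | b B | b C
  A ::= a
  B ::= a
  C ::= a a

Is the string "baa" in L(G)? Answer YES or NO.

CNF form of G:
  S -> T0 T1 | T1 A | T1 B | T1 C | b
  A -> a
  B -> a
  C -> T0 T0
  T0 -> a
  T1 -> b

CYK fill:
  cell(0,0) b: {S,T1}  orig:{S}
  cell(1,1) a: {A,B,T0}  orig:{A,B}
  cell(2,2) a: {A,B,T0}  orig:{A,B}
  cell(0,1) ba: {S}
  cell(1,2) aa: {C}
  cell(0,2) baa: {S}

S ∈ T[0,2] ⇒ YES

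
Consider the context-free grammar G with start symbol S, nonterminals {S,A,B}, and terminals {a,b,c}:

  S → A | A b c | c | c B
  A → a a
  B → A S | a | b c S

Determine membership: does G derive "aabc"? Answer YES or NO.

CNF form of G:
  S -> A X4 | T0 T0 | T2 B | c
  A -> T0 T0
  B -> A S | T1 X3 | a
  T0 -> a
  T1 -> b
  T2 -> c
  X3 -> T2 S
  X4 -> T1 T2

CYK table (by increasing span):
  [0..0]={B,T0}  "a"  orig:{B}
  [1..1]={B,T0}  "a"  orig:{B}
  [2..2]={T1}  "b"  orig:{}
  [3..3]={S,T2}  "c"  orig:{S}
  [0..1]={A,S}  "aa"
  [1..2]=∅  "ab"
  [2..3]={X4}  "bc"  orig:{}
  [0..2]=∅  "aab"
  [1..3]=∅  "abc"
  [0..3]={S}  "aabc"

S ∈ T[0,3] ⇒ YES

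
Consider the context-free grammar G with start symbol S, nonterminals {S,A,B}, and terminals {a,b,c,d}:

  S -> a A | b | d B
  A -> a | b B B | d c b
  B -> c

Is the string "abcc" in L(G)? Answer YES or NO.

CNF form of G:
  S -> T1 B | T3 A | b
  A -> T0 X4 | T1 X5 | a
  B -> c
  T0 -> b
  T1 -> d
  T2 -> c
  T3 -> a
  X4 -> B B
  X5 -> T2 T0

Fill CYK table bottom-up:
  T[0,0] 'a' = {A,T3}  orig:{A}
  T[1,1] 'b' = {S,T0}  orig:{S}
  T[2,2] 'c' = {B,T2}  orig:{B}
  T[3,3] 'c' = {B,T2}  orig:{B}
  T[0,1] 'ab' = ∅
  T[1,2] 'bc' = ∅
  T[2,3] 'cc' = {X4}  orig:{}
  T[0,2] 'abc' = ∅
  T[1,3] 'bcc' = {A}
  T[0,3] 'abcc' = {S}

S ∈ T[0,3] ⇒ YES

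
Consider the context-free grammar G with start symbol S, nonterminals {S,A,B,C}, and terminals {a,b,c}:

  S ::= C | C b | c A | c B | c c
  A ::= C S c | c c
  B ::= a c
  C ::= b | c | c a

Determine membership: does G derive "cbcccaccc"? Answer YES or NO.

Convert to CNF:
  S -> C T2 | T0 A | T0 B | T0 T0 | T0 T1 | b | c
  A -> C X3 | T0 T0
  B -> T1 T0
  C -> T0 T1 | b | c
  T0 -> c
  T1 -> a
  T2 -> b
  X3 -> S T0

CYK fill:
  [0..0]={C,S,T0}  "c"  orig:{C,S}
  [1..1]={C,S,T2}  "b"  orig:{C,S}
  [2..2]={C,S,T0}  "c"  orig:{C,S}
  [3..3]={C,S,T0}  "c"  orig:{C,S}
  [4..4]={C,S,T0}  "c"  orig:{C,S}
  [5..5]={T1}  "a"  orig:{}
  [6..6]={C,S,T0}  "c"  orig:{C,S}
  [7..7]={C,S,T0}  "c"  orig:{C,S}
  [8..8]={C,S,T0}  "c"  orig:{C,S}
  [0..1]={S}  "cb"
  [1..2]={X3}  "bc"  orig:{}
  [2..3]={A,S,X3}  "cc"  orig:{A,S}
  [3..4]={A,S,X3}  "cc"  orig:{A,S}
  [4..5]={C,S}  "ca"
  [5..6]={B}  "ac"
  [6..7]={A,S,X3}  "cc"  orig:{A,S}
  [7..8]={A,S,X3}  "cc"  orig:{A,S}
  [0..2]={A,X3}  "cbc"  orig:{A}
  [1..3]={A}  "bcc"
  [2..4]={A,S,X3}  "ccc"  orig:{A,S}
  [3..5]=∅  "cca"
  [4..6]={S,X3}  "cac"  orig:{S}
  [5..7]=∅  "acc"
  [6..8]={A,S,X3}  "ccc"  orig:{A,S}
  [0..3]={S}  "cbcc"
  [1..4]={A}  "bccc"
  [2..5]=∅  "ccca"
  [3..6]={A}  "ccac"
  [4..7]={A,X3}  "cacc"  orig:{A}
  [5..8]=∅  "accc"
  [0..4]={S,X3}  "cbccc"  orig:{S}
  [1..5]=∅  "bccca"
  [2..6]={S}  "cccac"
  [3..7]={A,S}  "ccacc"
  [4..8]={A}  "caccc"
  [0..5]=∅  "cbccca"
  [1..6]=∅  "bcccac"
  [2..7]={S,X3}  "cccacc"  orig:{S}
  [3..8]={S,X3}  "ccaccc"  orig:{S}
  [0..6]=∅  "cbcccac"
  [1..7]={A}  "bcccacc"
  [2..8]={A,X3}  "cccaccc"  orig:{A}
  [0..7]={S}  "cbcccacc"
  [1..8]={A}  "bcccaccc"
  [0..8]={S,X3}  "cbcccaccc"  orig:{S}

S ∈ T[0,8] ⇒ YES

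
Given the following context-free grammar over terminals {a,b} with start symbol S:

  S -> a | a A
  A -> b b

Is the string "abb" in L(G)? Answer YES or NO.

CNF form of G:
  S -> T1 A | a
  A -> T0 T0
  T0 -> b
  T1 -> a

Fill CYK table bottom-up:
  [0..0]={S,T1}  "a"  orig:{S}
  [1..1]={T0}  "b"  orig:{}
  [2..2]={T0}  "b"  orig:{}
  [0..1]=∅  "ab"
  [1..2]={A}  "bb"
  [0..2]={S}  "abb"

S ∈ T[0,2] ⇒ YES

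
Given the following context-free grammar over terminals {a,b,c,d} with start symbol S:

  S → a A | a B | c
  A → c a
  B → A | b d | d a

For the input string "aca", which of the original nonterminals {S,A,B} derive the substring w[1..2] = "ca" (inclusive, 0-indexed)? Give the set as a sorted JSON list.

Convert to CNF:
  S -> T1 A | T1 B | c
  A -> T0 T1
  B -> T0 T1 | T2 T3 | T3 T1
  T0 -> c
  T1 -> a
  T2 -> b
  T3 -> d

CYK fill (cells [i..j] with 1 ≤ i ≤ j ≤ 2 only):
  T[1,1] 'c' = {S,T0}  orig:{S}
  T[2,2] 'a' = {T1}  orig:{}
  T[1,2] 'ca' = {A,B}

Original NTs in T[1,2] deriving "ca": ["A", "B"]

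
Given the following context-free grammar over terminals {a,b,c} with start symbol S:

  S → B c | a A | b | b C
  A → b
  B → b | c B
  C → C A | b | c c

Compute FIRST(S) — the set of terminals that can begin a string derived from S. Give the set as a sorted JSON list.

FIRST sets, iterate to fixpoint:
iter 1:
  A via A→b: +{b}
  B via B→b: +{b}
  B via B→c B: +{c}
  C via C→b: +{b}
  C via C→c c: +{c}
  S via S→B c: +{b,c}
  S via S→a A: +{a}
  FIRST[S]={a,b,c}  FIRST[A]={b}  FIRST[B]={b,c}  FIRST[C]={b,c}
iter 2: done
  FIRST[S]={a,b,c}  FIRST[A]={b}  FIRST[B]={b,c}  FIRST[C]={b,c}

FIRST(S) = ["a", "b", "c"]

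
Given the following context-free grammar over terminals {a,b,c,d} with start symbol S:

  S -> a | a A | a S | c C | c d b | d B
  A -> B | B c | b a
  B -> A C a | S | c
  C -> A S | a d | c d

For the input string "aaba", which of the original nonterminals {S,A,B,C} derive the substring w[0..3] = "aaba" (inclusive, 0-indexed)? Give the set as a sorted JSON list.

Convert to CNF:
  S -> T0 A | T0 S | T1 C | T1 X8 | T3 B | a
  A -> A X4 | B T1 | T0 A | T0 S | T1 C | T1 X5 | T2 T0 | T3 B | a | c
  B -> A X6 | T0 A | T0 S | T1 C | T1 X7 | T3 B | a | c
  C -> A S | T0 T3 | T1 T3
  T0 -> a
  T1 -> c
  T2 -> b
  T3 -> d
  X4 -> C T0
  X5 -> T3 T2
  X6 -> C T0
  X7 -> T3 T2
  X8 -> T3 T2

Fill CYK table bottom-up, restricted to cells inside w[0..3]:
  [0..0]={A,B,S,T0}  "a"  orig:{A,B,S}
  [1..1]={A,B,S,T0}  "a"  orig:{A,B,S}
  [2..2]={T2}  "b"  orig:{}
  [3..3]={A,B,S,T0}  "a"  orig:{A,B,S}
  [0..1]={A,B,C,S}  "aa"
  [1..2]=∅  "ab"
  [2..3]={A}  "ba"
  [0..2]=∅  "aab"
  [1..3]={A,B,S}  "aba"
  [0..3]={A,B,C,S}  "aaba"

Original NTs in T[0,3] deriving "aaba": ["A", "B", "C", "S"]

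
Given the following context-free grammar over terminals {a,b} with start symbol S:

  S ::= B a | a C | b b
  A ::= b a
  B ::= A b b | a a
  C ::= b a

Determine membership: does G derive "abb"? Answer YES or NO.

Convert to CNF:
  S -> B T1 | T0 T0 | T1 C
  A -> T0 T1
  B -> A X2 | T1 T1
  C -> T0 T1
  T0 -> b
  T1 -> a
  X2 -> T0 T0

Fill CYK table bottom-up:
  T[0,0] 'a' = {T1}  orig:{}
  T[1,1] 'b' = {T0}  orig:{}
  T[2,2] 'b' = {T0}  orig:{}
  T[0,1] 'ab' = ∅
  T[1,2] 'bb' = {S,X2}  orig:{S}
  T[0,2] 'abb' = ∅

S ∉ T[0,2] ⇒ NO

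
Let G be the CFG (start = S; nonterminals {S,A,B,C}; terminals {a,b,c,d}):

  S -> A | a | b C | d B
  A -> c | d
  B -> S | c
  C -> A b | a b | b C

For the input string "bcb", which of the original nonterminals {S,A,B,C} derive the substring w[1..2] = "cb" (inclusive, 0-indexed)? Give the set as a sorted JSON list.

CNF form of G:
  S -> T0 C | T1 B | a | c | d
  A -> c | d
  B -> T0 C | T1 B | a | c | d
  C -> A T0 | T0 C | T2 T0
  T0 -> b
  T1 -> d
  T2 -> a

CYK fill — only the sub-triangle for w[1..2]:
  T[1,1] 'c' = {A,B,S}
  T[2,2] 'b' = {T0}  orig:{}
  T[1,2] 'cb' = {C}

Original NTs in T[1,2] deriving "cb": ["C"]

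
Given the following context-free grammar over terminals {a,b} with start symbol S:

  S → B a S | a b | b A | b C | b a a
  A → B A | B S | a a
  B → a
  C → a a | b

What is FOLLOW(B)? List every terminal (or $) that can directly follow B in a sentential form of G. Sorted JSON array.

Compute FIRST by fixpoint:
iter 1:
  A via A→a a: +{a}
  B via B→a: +{a}
  C via C→a a: +{a}
  C via C→b: +{b}
  S via S→B a S: +{a}
  S via S→b A: +{b}
  FIRST[S]={a,b}  FIRST[A]={a}  FIRST[B]={a}  FIRST[C]={a,b}
iter 2: — fixpoint
  FIRST[S]={a,b}  FIRST[A]={a}  FIRST[B]={a}  FIRST[C]={a,b}

FOLLOW sets:
initialize: $ ∈ FOLLOW(S)
pass 1:
  A→B A: FOLLOW(B) ⊇ FIRST(A) = {a}; new: +{a}
  A→B S: FOLLOW(B) ⊇ FIRST(S) = {a,b}; new: +{b}
  S→b A: FOLLOW(A) ⊇ FOLLOW(S) ⊇ {$}; new: +{$}
  S→b C: FOLLOW(C) ⊇ FOLLOW(S) ⊇ {$}; new: +{$}
  FOLLOW[S]={$}  FOLLOW[A]={$}  FOLLOW[B]={a,b}  FOLLOW[C]={$}
pass 2: (stable)
  FOLLOW[S]={$}  FOLLOW[A]={$}  FOLLOW[B]={a,b}  FOLLOW[C]={$}

FOLLOW(B) = ["a", "b"]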